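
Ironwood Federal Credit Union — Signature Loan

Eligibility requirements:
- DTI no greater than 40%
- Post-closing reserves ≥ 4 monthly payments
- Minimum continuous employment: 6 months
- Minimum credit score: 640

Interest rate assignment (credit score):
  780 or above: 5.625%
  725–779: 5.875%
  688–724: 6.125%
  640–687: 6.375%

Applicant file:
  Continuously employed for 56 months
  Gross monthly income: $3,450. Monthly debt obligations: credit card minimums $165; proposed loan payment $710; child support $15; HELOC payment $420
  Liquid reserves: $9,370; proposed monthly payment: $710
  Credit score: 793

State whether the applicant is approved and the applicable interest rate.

Approved at 5.625%

Credit score 793 ≥ 640 (meets minimum)
Reserves: 9,370 ÷ 710 = 13.2 months (meets 4-month minimum)
Employment 56 ≥ 6 months
Total monthly debts = (165 + 710 + 15 + 420) = 1,310. DTI = 1,310/3,450 = 38% ≤ 40%
All requirements met. Score 793 falls in the 780 or above tier → 5.625%.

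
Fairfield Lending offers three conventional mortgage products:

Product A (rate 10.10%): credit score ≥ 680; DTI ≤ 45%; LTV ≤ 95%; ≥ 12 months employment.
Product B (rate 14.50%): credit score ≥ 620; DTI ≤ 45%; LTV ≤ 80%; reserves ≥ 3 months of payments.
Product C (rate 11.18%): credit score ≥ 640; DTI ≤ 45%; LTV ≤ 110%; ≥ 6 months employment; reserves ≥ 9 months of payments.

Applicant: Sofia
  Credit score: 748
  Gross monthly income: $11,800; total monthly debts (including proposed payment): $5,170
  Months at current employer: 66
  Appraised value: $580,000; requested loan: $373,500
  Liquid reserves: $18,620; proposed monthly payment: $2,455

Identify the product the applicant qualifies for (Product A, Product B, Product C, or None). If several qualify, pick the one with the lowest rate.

Product A

DTI = 5,170/11,800 = 43.8%.
LTV = 373,500/580,000 = 64.4%.
Reserves = 18,620/2,455 = 7.6 months.
Product A: score 748 ≥ 680; DTI 43.8% ≤ 45%; LTV 64.4% ≤ 95%; employment 66 ≥ 12 mo → qualifies.
Product B: score 748 ≥ 620; DTI 43.8% ≤ 45%; LTV 64.4% ≤ 80%; reserves 7.6 ≥ 3 mo → qualifies.
Product C: score 748 ≥ 640; DTI 43.8% ≤ 45%; LTV 64.4% ≤ 110%; employment 66 ≥ 6 mo; reserves 7.6 < 9 mo → does not qualify.
Qualifying: Product A, Product B. Lowest rate is 10.10% → Product A.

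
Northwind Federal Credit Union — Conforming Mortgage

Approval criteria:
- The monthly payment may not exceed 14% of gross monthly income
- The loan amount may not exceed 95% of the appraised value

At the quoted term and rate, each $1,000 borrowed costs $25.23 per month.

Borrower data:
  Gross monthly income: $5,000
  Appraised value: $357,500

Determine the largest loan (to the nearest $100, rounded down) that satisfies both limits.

$27,700

Payment cap: 14% × $5,000 = $700/month.
At $25.23 per $1,000, that supports 700/25.23 × 1,000 ≈ $27,744 → $27,700.
LTV cap: 95% × $357,500 = $339,625 → $339,600.
Binding constraint: payment-to-income.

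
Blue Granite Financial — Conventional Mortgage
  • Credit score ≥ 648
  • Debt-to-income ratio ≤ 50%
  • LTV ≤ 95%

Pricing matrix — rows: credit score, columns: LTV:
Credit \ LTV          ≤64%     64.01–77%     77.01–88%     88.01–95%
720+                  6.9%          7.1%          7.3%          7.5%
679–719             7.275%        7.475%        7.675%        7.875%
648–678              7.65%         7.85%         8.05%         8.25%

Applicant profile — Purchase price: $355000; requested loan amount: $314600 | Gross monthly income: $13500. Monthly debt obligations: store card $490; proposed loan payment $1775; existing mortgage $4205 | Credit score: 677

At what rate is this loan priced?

8.25%

Credit score 677 ≥ 648; Total monthly debts = (490 + 1,775 + 4,205) = 6,470. Debt-to-income = 6,470/13,500 = 47.9% — meets 50% limit
LTV: 314,600 ÷ 355,000 = 88.6%, within 95% cap
Row: 677 falls in 648–678. Column: 88.6% falls in 88.01–95%. Rate = 8.25%.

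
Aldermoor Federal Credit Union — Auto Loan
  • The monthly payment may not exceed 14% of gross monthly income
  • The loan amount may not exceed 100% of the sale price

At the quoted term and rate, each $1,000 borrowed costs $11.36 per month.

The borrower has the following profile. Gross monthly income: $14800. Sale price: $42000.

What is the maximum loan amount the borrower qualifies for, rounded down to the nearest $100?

$42,000

Payment cap: 14% × $14,800 = $2,072/month.
At $11.36 per $1,000, that supports 2,072/11.36 × 1,000 ≈ $182,394 → $182,300.
LTV cap: 100% × $42,000 = $42,000 → $42,000.
Binding constraint: loan-to-value.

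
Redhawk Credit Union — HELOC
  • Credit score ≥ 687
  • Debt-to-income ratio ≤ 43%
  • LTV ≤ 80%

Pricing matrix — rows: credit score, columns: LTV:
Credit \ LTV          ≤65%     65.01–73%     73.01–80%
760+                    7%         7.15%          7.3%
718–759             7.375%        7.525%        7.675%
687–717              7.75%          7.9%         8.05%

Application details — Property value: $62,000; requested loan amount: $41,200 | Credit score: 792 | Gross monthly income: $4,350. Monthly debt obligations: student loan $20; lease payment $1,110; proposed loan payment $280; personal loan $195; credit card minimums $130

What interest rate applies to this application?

7.15%

Credit score 792 ≥ 687; Total monthly debts = (20 + 1,110 + 280 + 195 + 130) = 1,735. DTI: 1,735 ÷ 4,350 = 39.9%, within the 43% cap
Loan-to-value = 41,200/62,000 = 66.5% — pass (80% max)
Score 792 is in the 760+ band; LTV 66.5% is in the 65.01–73% band → 7.15%.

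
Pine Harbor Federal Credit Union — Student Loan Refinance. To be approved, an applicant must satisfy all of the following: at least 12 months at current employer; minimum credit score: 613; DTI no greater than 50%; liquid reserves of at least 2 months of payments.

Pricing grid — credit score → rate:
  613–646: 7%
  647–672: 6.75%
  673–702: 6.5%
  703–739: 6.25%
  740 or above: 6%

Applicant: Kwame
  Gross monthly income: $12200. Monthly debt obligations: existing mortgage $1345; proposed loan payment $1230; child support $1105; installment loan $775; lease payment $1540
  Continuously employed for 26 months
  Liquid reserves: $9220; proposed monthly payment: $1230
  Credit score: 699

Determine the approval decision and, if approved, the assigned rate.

Approved at 6.5%

Credit score 699 ≥ 613 (meets minimum)
Liquid reserves cover 9,220/1,230 = 7.5 months — ≥ 2 required
Total monthly debts = (1,345 + 1,230 + 1,105 + 775 + 1,540) = 5,995. Debt-to-income = 5,995/12,200 = 49.1% — meets 50% limit
Employment 26 ≥ 12 months
All requirements met. Score 699 falls in the 673–702 tier → 6.5%.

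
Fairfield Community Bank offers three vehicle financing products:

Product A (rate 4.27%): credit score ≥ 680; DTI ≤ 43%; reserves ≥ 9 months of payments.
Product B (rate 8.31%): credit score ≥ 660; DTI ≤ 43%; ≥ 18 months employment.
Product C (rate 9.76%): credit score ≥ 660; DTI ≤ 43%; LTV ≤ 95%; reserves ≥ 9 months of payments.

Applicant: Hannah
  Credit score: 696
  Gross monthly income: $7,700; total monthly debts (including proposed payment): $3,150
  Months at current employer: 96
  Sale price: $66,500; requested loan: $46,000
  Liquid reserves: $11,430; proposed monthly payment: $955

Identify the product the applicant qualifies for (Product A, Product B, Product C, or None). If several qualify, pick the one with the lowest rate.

Product A

DTI = 3,150/7,700 = 40.9%.
LTV = 46,000/66,500 = 69.2%.
Reserves = 11,430/955 = 12.0 months.
Product A: score 696 ≥ 680; DTI 40.9% ≤ 43%; reserves 12.0 ≥ 9 mo → qualifies.
Product B: score 696 ≥ 660; DTI 40.9% ≤ 43%; employment 96 ≥ 18 mo → qualifies.
Product C: score 696 ≥ 660; DTI 40.9% ≤ 43%; LTV 69.2% ≤ 95%; reserves 12.0 ≥ 9 mo → qualifies.
Qualifying: Product A, Product B, Product C. Lowest rate is 4.27% → Product A.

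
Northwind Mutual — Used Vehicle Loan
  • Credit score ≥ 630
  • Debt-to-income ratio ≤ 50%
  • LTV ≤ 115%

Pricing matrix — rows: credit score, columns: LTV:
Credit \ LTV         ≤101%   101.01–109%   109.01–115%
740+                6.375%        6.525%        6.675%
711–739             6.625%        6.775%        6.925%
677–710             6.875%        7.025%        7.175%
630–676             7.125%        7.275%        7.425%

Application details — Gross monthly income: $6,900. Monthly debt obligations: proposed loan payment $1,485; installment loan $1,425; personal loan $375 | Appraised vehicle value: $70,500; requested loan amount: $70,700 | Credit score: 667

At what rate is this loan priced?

7.125%

Credit score 667 ≥ 630; Total monthly debts = (1,485 + 1,425 + 375) = 3,285. DTI = 3,285/6,900 = 47.6% ≤ 50%
Loan-to-value = 70,700/70,500 = 100.3% — pass (115% max)
Row: 667 falls in 630–676. Column: 100.3% falls in ≤101%. Rate = 7.125%.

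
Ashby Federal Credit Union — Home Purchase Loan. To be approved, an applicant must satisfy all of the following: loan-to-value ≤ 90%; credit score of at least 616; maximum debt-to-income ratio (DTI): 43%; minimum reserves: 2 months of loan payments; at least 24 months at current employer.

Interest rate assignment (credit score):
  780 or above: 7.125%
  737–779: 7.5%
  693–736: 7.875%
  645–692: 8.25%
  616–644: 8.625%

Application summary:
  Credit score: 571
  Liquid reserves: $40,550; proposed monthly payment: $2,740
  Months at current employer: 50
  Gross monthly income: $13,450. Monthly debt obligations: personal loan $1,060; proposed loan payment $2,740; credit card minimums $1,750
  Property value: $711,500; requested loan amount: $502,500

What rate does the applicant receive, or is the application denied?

Credit score 571 < 616 (below minimum)
Reserves = 40,550/2,740 = 14.8 months ≥ 2
LTV = 502,500/711,500 = 70.6% ≤ 90%
Total monthly debts = (1,060 + 2,740 + 1,750) = 5,550. DTI: 5,550 ÷ 13,450 = 41.3%, within the 43% cap
Employment 50 ≥ 24 months
Not all requirements met → denied.

Denied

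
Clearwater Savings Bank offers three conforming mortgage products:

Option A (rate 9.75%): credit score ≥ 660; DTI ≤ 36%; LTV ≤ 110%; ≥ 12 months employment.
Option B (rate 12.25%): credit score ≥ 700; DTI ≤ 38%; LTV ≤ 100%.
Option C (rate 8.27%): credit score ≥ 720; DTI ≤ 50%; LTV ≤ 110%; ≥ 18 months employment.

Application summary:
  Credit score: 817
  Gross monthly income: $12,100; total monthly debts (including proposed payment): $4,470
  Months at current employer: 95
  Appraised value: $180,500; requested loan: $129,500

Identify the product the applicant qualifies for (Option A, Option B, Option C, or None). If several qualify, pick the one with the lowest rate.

DTI = 4,470/12,100 = 36.9%.
LTV = 129,500/180,500 = 71.7%.
Option A: score 817 ≥ 660; DTI 36.9% > 36%; LTV 71.7% ≤ 110%; employment 95 ≥ 12 mo → does not qualify.
Option B: score 817 ≥ 700; DTI 36.9% ≤ 38%; LTV 71.7% ≤ 100% → qualifies.
Option C: score 817 ≥ 720; DTI 36.9% ≤ 50%; LTV 71.7% ≤ 110%; employment 95 ≥ 18 mo → qualifies.
Qualifying: Option B, Option C. Lowest rate is 8.27% → Option C.

Option C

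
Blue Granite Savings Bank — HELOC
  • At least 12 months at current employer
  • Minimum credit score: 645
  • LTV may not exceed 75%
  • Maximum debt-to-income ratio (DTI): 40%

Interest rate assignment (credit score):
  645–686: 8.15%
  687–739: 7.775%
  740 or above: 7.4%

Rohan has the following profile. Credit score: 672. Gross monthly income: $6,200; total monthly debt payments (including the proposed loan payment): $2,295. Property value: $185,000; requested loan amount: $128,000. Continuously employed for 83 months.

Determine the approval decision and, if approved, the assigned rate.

Credit score 672 ≥ 645 (meets minimum)
LTV: 128,000 ÷ 185,000 = 69.2%, within 75% cap
DTI: 2,295 ÷ 6,200 = 37%, within the 40% cap
Employment 83 ≥ 12 months
All requirements met. Score 672 falls in the 645–686 tier → 8.15%.

Approved at 8.15%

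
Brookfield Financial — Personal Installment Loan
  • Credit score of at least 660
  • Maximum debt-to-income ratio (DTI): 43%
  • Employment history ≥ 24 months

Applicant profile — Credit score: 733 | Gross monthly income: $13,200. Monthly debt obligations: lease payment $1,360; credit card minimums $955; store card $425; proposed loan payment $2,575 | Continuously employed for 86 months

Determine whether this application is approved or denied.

Credit score 733 ≥ 660 (meets)
Total monthly debts = (1,360 + 955 + 425 + 2,575) = 5,315. DTI = 5,315/13,200 = 40.3% ≤ 43%
Employment 86 ≥ 24 months
All criteria satisfied.

Approved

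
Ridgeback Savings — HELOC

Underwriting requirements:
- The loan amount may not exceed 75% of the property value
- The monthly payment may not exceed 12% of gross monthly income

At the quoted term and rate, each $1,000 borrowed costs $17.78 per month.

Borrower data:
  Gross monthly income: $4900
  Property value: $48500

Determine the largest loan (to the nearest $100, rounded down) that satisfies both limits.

Payment cap: 12% × $4,900 = $588/month.
At $17.78 per $1,000, that supports 588/17.78 × 1,000 ≈ $33,070 → $33,000.
LTV cap: 75% × $48,500 = $36,375 → $36,300.
Binding constraint: payment-to-income.

$33,000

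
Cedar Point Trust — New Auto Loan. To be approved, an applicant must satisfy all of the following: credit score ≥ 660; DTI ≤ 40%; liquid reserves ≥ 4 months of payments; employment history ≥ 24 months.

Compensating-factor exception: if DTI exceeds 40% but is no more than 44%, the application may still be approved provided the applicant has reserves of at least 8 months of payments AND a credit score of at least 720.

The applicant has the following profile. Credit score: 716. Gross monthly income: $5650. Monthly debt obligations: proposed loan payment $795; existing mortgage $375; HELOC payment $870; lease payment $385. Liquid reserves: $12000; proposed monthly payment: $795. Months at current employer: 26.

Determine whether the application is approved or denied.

Credit score 716 ≥ 660 (meets base)
Total debts = (795 + 375 + 870 + 385) = 2,425. DTI = 2,425/5,650 = 42.9% > 40% — standard DTI limit exceeded.
Liquid reserves cover 12,000/795 = 15.1 months — ≥ 4 required
Employment 26 ≥ 24 months
DTI 42.9% is within the 40%–44% exception band; checking compensating factors.
Reserves 15.1 ≥ 8 months; credit score 716 < 720.
Compensating-factor requirement not fully met.

Denied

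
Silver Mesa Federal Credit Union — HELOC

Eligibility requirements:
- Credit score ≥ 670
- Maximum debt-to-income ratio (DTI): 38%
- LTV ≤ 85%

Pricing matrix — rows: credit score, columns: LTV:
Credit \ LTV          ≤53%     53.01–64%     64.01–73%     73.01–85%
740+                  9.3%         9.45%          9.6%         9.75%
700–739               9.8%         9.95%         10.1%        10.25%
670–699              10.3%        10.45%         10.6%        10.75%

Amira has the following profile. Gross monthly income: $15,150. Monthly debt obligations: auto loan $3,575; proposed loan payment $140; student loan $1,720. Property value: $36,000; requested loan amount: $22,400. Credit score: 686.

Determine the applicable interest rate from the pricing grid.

10.45%

Credit score 686 ≥ 670; Total monthly debts = (3,575 + 140 + 1,720) = 5,435. Debt-to-income = 5,435/15,150 = 35.9% — meets 38% limit
LTV: 22,400 ÷ 36,000 = 62.2%, within 85% cap
Credit 686 → row 670–699; LTV 62.2% → column 53.01–64%. Grid cell → 10.45%.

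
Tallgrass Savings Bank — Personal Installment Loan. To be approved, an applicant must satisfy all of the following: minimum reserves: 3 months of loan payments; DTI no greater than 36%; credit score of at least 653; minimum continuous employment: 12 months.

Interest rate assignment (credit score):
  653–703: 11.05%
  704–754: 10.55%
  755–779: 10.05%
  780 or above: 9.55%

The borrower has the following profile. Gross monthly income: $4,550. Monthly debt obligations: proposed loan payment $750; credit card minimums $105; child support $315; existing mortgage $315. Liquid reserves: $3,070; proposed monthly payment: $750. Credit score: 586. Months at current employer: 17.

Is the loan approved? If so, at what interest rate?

Credit score 586 < 653 (below minimum)
Liquid reserves cover 3,070/750 = 4.1 months — ≥ 3 required
Employment 17 ≥ 12 months
Total monthly debts = (750 + 105 + 315 + 315) = 1,485. DTI = 1,485/4,550 = 32.6% ≤ 36%
Not all requirements met → denied.

Denied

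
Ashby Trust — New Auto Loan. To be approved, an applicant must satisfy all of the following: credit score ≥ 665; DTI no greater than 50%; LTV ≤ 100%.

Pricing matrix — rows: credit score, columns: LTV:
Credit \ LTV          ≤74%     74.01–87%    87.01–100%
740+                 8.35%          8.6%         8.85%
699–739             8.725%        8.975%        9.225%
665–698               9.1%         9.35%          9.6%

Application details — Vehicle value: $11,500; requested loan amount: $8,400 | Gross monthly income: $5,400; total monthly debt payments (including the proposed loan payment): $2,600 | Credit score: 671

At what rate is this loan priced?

Credit score 671 ≥ 665; DTI: 2,600 ÷ 5,400 = 48.1%, within the 50% cap
LTV = 8,400/11,500 = 73% ≤ 100%
Credit 671 → row 665–698; LTV 73% → column ≤74%. Grid cell → 9.1%.

9.1%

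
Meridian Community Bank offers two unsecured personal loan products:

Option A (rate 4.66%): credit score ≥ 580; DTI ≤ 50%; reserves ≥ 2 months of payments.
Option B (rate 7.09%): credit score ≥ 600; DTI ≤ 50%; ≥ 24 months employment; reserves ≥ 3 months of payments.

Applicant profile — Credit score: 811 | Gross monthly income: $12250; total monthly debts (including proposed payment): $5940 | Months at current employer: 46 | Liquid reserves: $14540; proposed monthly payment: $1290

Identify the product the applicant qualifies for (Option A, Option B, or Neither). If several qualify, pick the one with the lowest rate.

DTI = 5,940/12,250 = 48.5%.
Reserves = 14,540/1,290 = 11.3 months.
Option A: score 811 ≥ 580; DTI 48.5% ≤ 50%; reserves 11.3 ≥ 2 mo → qualifies.
Option B: score 811 ≥ 600; DTI 48.5% ≤ 50%; employment 46 ≥ 24 mo; reserves 11.3 ≥ 3 mo → qualifies.
Qualifying: Option A, Option B. Lowest rate is 4.66% → Option A.

Option A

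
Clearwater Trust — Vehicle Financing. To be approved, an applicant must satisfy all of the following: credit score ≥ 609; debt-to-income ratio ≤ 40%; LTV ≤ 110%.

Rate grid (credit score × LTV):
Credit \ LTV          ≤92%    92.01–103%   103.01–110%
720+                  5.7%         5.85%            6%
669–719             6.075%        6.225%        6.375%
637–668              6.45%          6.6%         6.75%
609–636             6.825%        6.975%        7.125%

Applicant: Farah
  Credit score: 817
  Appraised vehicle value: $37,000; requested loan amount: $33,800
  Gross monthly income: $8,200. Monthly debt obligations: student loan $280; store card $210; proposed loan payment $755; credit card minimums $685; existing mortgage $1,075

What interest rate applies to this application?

Credit score 817 ≥ 609; Total monthly debts = (280 + 210 + 755 + 685 + 1,075) = 3,005. DTI = 3,005/8,200 = 36.6% ≤ 40%
LTV: 33,800 ÷ 37,000 = 91.4%, within 110% cap
Score 817 is in the 720+ band; LTV 91.4% is in the ≤92% band → 5.7%.

5.7%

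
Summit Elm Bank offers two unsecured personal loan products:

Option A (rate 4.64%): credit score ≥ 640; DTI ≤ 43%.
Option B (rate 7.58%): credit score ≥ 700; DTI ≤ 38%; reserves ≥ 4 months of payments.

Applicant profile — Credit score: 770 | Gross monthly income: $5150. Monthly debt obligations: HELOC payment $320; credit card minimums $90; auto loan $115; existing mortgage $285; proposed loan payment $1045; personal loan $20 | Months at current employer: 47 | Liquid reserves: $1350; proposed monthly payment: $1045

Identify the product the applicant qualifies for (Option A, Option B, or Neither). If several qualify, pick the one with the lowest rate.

Total debts = (320 + 90 + 115 + 285 + 1,045 + 20) = 1,875; DTI = 1,875/5,150 = 36.4%.
Reserves = 1,350/1,045 = 1.3 months.
Option A: score 770 ≥ 640; DTI 36.4% ≤ 43% → qualifies.
Option B: score 770 ≥ 700; DTI 36.4% ≤ 38%; reserves 1.3 < 4 mo → does not qualify.

Option A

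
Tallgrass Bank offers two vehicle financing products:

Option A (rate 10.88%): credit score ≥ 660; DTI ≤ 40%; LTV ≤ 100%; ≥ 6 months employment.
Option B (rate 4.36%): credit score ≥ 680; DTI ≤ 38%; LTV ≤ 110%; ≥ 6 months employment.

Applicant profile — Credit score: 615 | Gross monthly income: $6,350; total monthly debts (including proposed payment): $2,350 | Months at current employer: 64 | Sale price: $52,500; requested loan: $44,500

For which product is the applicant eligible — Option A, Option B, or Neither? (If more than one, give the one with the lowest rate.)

Neither

DTI = 2,350/6,350 = 37%.
LTV = 44,500/52,500 = 84.8%.
Option A: score 615 < 660; DTI 37% ≤ 40%; LTV 84.8% ≤ 100%; employment 64 ≥ 6 mo → does not qualify.
Option B: score 615 < 680; DTI 37% ≤ 38%; LTV 84.8% ≤ 110%; employment 64 ≥ 6 mo → does not qualify.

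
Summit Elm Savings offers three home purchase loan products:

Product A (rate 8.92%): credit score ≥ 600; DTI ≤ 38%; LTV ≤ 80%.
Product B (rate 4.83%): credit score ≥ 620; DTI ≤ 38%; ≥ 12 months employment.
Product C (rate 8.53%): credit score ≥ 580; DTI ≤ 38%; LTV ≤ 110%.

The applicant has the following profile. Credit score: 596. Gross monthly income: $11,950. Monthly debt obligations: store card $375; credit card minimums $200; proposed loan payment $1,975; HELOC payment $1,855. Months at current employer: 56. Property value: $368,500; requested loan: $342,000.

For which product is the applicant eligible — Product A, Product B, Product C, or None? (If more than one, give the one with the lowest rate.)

Product C

Total debts = (375 + 200 + 1,975 + 1,855) = 4,405; DTI = 4,405/11,950 = 36.9%.
LTV = 342,000/368,500 = 92.8%.
Product A: score 596 < 600; DTI 36.9% ≤ 38%; LTV 92.8% > 80% → does not qualify.
Product B: score 596 < 620; DTI 36.9% ≤ 38%; employment 56 ≥ 12 mo → does not qualify.
Product C: score 596 ≥ 580; DTI 36.9% ≤ 38%; LTV 92.8% ≤ 110% → qualifies.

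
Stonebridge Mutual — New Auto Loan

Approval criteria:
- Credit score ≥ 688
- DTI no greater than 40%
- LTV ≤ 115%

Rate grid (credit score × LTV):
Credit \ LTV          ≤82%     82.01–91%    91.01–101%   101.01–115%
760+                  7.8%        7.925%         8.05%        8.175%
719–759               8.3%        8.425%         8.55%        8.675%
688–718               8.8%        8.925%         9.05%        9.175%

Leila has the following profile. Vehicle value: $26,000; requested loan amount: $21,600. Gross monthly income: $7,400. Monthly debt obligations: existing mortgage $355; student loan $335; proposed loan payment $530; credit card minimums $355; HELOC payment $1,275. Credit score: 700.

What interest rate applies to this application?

8.925%

Credit score 700 ≥ 688; Total monthly debts = (355 + 335 + 530 + 355 + 1,275) = 2,850. Debt-to-income = 2,850/7,400 = 38.5% — meets 40% limit
LTV = 21,600/26,000 = 83.1% ≤ 115%
Row: 700 falls in 688–718. Column: 83.1% falls in 82.01–91%. Rate = 8.925%.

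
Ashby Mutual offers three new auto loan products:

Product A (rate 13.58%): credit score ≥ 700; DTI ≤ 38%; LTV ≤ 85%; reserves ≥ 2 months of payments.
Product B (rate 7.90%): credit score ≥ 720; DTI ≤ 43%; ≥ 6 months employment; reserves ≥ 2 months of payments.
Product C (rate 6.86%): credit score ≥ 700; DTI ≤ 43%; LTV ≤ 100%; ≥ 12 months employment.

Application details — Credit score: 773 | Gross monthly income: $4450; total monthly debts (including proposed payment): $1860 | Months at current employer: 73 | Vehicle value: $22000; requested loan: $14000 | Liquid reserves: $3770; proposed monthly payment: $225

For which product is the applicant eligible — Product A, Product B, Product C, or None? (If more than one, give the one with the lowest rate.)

DTI = 1,860/4,450 = 41.8%.
LTV = 14,000/22,000 = 63.6%.
Reserves = 3,770/225 = 16.8 months.
Product A: score 773 ≥ 700; DTI 41.8% > 38%; LTV 63.6% ≤ 85%; reserves 16.8 ≥ 2 mo → does not qualify.
Product B: score 773 ≥ 720; DTI 41.8% ≤ 43%; employment 73 ≥ 6 mo; reserves 16.8 ≥ 2 mo → qualifies.
Product C: score 773 ≥ 700; DTI 41.8% ≤ 43%; LTV 63.6% ≤ 100%; employment 73 ≥ 12 mo → qualifies.
Qualifying: Product B, Product C. Lowest rate is 6.86% → Product C.

Product C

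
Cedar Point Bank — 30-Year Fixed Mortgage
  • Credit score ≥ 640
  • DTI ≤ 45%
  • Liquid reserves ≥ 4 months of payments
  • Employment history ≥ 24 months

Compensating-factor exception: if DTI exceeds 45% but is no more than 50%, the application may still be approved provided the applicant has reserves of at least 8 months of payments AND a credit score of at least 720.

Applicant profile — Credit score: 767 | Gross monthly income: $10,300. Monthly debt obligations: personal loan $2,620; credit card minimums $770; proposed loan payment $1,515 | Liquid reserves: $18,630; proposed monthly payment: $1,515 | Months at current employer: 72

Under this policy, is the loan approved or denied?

Approved

Credit score 767 ≥ 640 (meets base)
Total debts = (2,620 + 770 + 1,515) = 4,905. DTI: 4,905 ÷ 10,300 = 47.6%, over the 45% base limit.
Reserves: 18,630 ÷ 1,515 = 12.3 months (meets 4-month minimum)
Employment 72 ≥ 24 months
DTI 47.6% is within the 45%–50% exception band; checking compensating factors.
Reserves 12.3 ≥ 8 months; credit score 767 ≥ 720.
Both compensating conditions met → exception applies.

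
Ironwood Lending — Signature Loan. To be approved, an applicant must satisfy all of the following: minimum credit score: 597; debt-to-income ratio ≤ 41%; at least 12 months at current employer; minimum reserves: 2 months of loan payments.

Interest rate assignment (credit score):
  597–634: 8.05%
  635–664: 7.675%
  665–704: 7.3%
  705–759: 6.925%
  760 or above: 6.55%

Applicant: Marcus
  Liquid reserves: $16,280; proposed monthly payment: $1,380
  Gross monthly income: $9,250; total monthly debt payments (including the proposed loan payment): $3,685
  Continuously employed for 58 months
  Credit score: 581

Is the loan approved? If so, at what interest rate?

Denied

Credit score 581 < 597 (below minimum)
Reserves = 16,280/1,380 = 11.8 months ≥ 2
Employment 58 ≥ 12 months
DTI = 3,685/9,250 = 39.8% ≤ 41%
Not all requirements met → denied.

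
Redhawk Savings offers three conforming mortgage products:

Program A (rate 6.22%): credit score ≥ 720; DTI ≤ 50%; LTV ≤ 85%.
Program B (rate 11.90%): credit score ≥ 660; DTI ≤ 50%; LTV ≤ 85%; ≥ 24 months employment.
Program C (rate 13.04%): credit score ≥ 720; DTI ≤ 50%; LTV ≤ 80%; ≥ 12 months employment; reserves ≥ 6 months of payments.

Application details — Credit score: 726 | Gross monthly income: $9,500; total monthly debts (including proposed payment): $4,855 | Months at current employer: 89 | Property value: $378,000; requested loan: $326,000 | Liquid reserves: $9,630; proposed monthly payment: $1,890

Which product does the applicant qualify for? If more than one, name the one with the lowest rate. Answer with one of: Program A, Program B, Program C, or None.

DTI = 4,855/9,500 = 51.1%.
LTV = 326,000/378,000 = 86.2%.
Reserves = 9,630/1,890 = 5.1 months.
Program A: score 726 ≥ 720; DTI 51.1% > 50%; LTV 86.2% > 85% → does not qualify.
Program B: score 726 ≥ 660; DTI 51.1% > 50%; LTV 86.2% > 85%; employment 89 ≥ 24 mo → does not qualify.
Program C: score 726 ≥ 720; DTI 51.1% > 50%; LTV 86.2% > 80%; employment 89 ≥ 12 mo; reserves 5.1 < 6 mo → does not qualify.

None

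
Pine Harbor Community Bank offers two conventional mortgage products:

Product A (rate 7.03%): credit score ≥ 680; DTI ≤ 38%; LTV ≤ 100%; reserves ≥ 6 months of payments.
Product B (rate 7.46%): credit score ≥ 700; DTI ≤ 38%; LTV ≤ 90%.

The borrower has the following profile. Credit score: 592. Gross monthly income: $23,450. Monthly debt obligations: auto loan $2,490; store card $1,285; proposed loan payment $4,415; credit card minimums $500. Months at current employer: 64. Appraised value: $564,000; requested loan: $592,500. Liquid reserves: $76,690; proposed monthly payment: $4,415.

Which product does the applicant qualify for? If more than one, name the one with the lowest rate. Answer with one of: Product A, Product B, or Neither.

Total debts = (2,490 + 1,285 + 4,415 + 500) = 8,690; DTI = 8,690/23,450 = 37.1%.
LTV = 592,500/564,000 = 105.1%.
Reserves = 76,690/4,415 = 17.4 months.
Product A: score 592 < 680; DTI 37.1% ≤ 38%; LTV 105.1% > 100%; reserves 17.4 ≥ 6 mo → does not qualify.
Product B: score 592 < 700; DTI 37.1% ≤ 38%; LTV 105.1% > 90% → does not qualify.

Neither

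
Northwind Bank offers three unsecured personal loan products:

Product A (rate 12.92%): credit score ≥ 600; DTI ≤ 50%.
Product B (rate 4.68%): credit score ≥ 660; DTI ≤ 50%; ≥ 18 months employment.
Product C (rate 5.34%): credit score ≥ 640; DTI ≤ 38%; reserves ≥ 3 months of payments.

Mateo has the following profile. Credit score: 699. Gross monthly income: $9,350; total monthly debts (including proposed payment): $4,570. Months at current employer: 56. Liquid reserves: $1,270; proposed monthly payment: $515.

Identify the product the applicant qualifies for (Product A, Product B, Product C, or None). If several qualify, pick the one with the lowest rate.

Product B

DTI = 4,570/9,350 = 48.9%.
Reserves = 1,270/515 = 2.5 months.
Product A: score 699 ≥ 600; DTI 48.9% ≤ 50% → qualifies.
Product B: score 699 ≥ 660; DTI 48.9% ≤ 50%; employment 56 ≥ 18 mo → qualifies.
Product C: score 699 ≥ 640; DTI 48.9% > 38%; reserves 2.5 < 3 mo → does not qualify.
Qualifying: Product A, Product B. Lowest rate is 4.68% → Product B.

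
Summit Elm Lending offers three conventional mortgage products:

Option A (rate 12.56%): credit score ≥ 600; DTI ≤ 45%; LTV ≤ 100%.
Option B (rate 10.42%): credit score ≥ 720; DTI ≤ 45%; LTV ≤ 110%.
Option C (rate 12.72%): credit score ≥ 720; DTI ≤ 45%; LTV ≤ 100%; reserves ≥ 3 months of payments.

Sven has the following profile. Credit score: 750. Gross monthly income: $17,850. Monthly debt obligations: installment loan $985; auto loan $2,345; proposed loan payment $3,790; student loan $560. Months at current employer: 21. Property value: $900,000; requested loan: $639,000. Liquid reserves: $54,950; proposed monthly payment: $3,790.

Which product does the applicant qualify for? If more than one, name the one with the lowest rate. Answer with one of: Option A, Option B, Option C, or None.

Option B

Total debts = (985 + 2,345 + 3,790 + 560) = 7,680; DTI = 7,680/17,850 = 43%.
LTV = 639,000/900,000 = 71%.
Reserves = 54,950/3,790 = 14.5 months.
Option A: score 750 ≥ 600; DTI 43% ≤ 45%; LTV 71% ≤ 100% → qualifies.
Option B: score 750 ≥ 720; DTI 43% ≤ 45%; LTV 71% ≤ 110% → qualifies.
Option C: score 750 ≥ 720; DTI 43% ≤ 45%; LTV 71% ≤ 100%; reserves 14.5 ≥ 3 mo → qualifies.
Qualifying: Option A, Option B, Option C. Lowest rate is 10.42% → Option B.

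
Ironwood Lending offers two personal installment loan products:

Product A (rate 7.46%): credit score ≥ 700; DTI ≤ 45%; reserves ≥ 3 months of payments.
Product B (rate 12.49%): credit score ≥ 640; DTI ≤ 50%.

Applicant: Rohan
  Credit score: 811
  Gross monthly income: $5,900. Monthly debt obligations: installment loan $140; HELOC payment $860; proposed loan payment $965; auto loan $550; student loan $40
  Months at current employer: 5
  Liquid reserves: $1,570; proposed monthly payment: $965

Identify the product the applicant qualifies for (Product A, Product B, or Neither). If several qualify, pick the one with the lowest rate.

Product B

Total debts = (140 + 860 + 965 + 550 + 40) = 2,555; DTI = 2,555/5,900 = 43.3%.
Reserves = 1,570/965 = 1.6 months.
Product A: score 811 ≥ 700; DTI 43.3% ≤ 45%; reserves 1.6 < 3 mo → does not qualify.
Product B: score 811 ≥ 640; DTI 43.3% ≤ 50% → qualifies.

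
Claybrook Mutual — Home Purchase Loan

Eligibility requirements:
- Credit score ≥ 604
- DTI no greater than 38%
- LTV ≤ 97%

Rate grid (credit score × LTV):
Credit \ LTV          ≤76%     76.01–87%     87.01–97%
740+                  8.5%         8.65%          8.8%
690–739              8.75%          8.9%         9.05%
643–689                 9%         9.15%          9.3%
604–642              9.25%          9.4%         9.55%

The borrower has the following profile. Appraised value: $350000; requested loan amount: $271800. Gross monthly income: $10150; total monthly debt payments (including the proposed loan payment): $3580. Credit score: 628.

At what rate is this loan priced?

Credit score 628 ≥ 604; DTI = 3,580/10,150 = 35.3% ≤ 38%
LTV = 271,800/350,000 = 77.7% ≤ 97%
Credit 628 → row 604–642; LTV 77.7% → column 76.01–87%. Grid cell → 9.4%.

9.4%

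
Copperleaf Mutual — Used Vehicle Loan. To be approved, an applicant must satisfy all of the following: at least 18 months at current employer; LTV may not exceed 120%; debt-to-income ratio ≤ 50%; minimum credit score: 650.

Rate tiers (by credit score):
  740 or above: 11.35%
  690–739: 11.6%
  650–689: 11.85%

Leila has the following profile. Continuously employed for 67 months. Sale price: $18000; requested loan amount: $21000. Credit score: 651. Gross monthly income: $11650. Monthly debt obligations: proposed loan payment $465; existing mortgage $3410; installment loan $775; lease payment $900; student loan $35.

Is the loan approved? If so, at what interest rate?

Credit score 651 ≥ 650 (meets minimum)
Total monthly debts = (465 + 3,410 + 775 + 900 + 35) = 5,585. DTI: 5,585 ÷ 11,650 = 47.9%, within the 50% cap
Employment 67 ≥ 18 months
Loan-to-value = 21,000/18,000 = 116.7% — pass (120% max)
All requirements met. Score 651 falls in the 650–689 tier → 11.85%.

Approved at 11.85%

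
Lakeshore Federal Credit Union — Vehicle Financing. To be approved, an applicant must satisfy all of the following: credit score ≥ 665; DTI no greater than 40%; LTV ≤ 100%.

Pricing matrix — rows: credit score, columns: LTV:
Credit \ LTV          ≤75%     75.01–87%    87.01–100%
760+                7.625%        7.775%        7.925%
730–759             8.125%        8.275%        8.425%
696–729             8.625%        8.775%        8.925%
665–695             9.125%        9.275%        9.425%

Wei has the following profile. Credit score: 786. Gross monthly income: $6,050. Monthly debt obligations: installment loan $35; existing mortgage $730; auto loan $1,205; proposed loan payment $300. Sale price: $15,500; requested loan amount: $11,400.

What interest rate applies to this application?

7.625%

Credit score 786 ≥ 665; Total monthly debts = (35 + 730 + 1,205 + 300) = 2,270. DTI = 2,270/6,050 = 37.5% ≤ 40%
LTV = 11,400/15,500 = 73.5% ≤ 100%
Row: 786 falls in 760+. Column: 73.5% falls in ≤75%. Rate = 7.625%.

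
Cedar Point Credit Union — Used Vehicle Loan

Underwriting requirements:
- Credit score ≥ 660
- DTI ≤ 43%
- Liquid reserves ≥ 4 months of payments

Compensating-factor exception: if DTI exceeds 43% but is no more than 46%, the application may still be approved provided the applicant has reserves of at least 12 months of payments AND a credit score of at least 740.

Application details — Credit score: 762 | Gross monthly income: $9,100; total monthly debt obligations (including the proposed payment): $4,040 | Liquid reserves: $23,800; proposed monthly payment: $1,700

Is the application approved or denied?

Credit score 762 ≥ 660 (meets base)
DTI = 4,040/9,100 = 44.4% > 43% — standard DTI limit exceeded.
Reserves: 23,800 ÷ 1,700 = 14.0 months (meets 4-month minimum)
DTI 44.4% is within the 43%–46% exception band; checking compensating factors.
Override check — reserves: 14.0 mo (ok); score: 762 (ok).
Both compensating conditions met → exception applies.

Approved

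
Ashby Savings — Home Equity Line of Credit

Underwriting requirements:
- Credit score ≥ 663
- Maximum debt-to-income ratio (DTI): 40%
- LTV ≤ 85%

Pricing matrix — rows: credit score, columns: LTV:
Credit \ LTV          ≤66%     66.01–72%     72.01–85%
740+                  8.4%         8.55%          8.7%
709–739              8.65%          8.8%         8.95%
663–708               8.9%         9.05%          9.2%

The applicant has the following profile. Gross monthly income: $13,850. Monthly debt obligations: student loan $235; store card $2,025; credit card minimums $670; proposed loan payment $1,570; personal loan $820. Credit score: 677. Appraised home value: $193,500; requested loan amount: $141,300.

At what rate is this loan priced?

Credit score 677 ≥ 663; Total monthly debts = (235 + 2,025 + 670 + 1,570 + 820) = 5,320. DTI: 5,320 ÷ 13,850 = 38.4%, within the 40% cap
Loan-to-value = 141,300/193,500 = 73% — pass (85% max)
Row: 677 falls in 663–708. Column: 73% falls in 72.01–85%. Rate = 9.2%.

9.2%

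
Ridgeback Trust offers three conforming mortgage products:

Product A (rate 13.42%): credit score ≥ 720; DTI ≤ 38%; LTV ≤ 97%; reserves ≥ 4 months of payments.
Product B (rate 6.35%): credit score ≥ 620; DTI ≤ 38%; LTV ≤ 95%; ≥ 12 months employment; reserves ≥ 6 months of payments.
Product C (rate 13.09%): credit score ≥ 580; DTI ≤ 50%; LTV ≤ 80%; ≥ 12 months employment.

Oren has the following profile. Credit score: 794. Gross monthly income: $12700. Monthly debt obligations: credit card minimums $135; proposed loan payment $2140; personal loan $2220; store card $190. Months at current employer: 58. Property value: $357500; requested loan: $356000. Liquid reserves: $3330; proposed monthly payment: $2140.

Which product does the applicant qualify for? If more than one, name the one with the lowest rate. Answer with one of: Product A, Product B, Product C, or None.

None

Total debts = (135 + 2,140 + 2,220 + 190) = 4,685; DTI = 4,685/12,700 = 36.9%.
LTV = 356,000/357,500 = 99.6%.
Reserves = 3,330/2,140 = 1.6 months.
Product A: score 794 ≥ 720; DTI 36.9% ≤ 38%; LTV 99.6% > 97%; reserves 1.6 < 4 mo → does not qualify.
Product B: score 794 ≥ 620; DTI 36.9% ≤ 38%; LTV 99.6% > 95%; employment 58 ≥ 12 mo; reserves 1.6 < 6 mo → does not qualify.
Product C: score 794 ≥ 580; DTI 36.9% ≤ 50%; LTV 99.6% > 80%; employment 58 ≥ 12 mo → does not qualify.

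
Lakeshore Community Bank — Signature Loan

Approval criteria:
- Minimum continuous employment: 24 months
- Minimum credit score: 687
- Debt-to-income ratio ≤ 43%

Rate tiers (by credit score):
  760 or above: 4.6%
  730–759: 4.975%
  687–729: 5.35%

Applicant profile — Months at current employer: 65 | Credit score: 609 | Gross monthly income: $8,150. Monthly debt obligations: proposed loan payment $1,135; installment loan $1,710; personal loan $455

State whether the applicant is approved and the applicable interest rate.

Denied

Credit score 609 < 687 (below minimum)
Total monthly debts = (1,135 + 1,710 + 455) = 3,300. DTI: 3,300 ÷ 8,150 = 40.5%, within the 43% cap
Employment 65 ≥ 24 months
Not all requirements met → denied.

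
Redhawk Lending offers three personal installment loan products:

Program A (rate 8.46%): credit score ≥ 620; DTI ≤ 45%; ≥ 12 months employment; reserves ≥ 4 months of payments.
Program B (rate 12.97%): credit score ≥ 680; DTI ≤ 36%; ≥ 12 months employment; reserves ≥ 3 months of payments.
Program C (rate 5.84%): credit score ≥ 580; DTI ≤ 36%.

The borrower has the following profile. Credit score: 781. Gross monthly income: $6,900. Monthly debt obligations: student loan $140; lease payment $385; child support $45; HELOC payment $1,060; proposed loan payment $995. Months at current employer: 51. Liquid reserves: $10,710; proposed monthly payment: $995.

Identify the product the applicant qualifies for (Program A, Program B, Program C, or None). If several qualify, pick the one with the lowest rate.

Program A

Total debts = (140 + 385 + 45 + 1,060 + 995) = 2,625; DTI = 2,625/6,900 = 38%.
Reserves = 10,710/995 = 10.8 months.
Program A: score 781 ≥ 620; DTI 38% ≤ 45%; employment 51 ≥ 12 mo; reserves 10.8 ≥ 4 mo → qualifies.
Program B: score 781 ≥ 680; DTI 38% > 36%; employment 51 ≥ 12 mo; reserves 10.8 ≥ 3 mo → does not qualify.
Program C: score 781 ≥ 580; DTI 38% > 36% → does not qualify.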